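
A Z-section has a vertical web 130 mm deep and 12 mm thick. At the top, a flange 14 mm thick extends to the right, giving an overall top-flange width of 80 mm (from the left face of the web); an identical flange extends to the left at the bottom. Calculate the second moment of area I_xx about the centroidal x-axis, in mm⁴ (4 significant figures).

Split into non-overlapping primitives; take the origin at the lower-left of the bounding box.
Web: 12 × 130, A = 1 560 mm², y = 65 mm, Ī = 2 197 000 mm⁴.
Top flange (beyond web): 68 × 14, A = 952 mm², y = 123 mm, Ī = 15549.3 mm⁴.
Bottom flange (beyond web): 68 × 14, A = 952 mm², y = 7 mm, Ī = 15549.3 mm⁴.
Centroid: ȳ = ΣA·y / ΣA = 65 mm.
Transfer each piece to the centroidal x-axis using Ī + A·d² with d = y − 65:
  web: d = 0 mm → contributes +2 197 000 mm⁴
  top flange (beyond web): d = 58 mm → contributes +3 218 077 mm⁴
  bottom flange (beyond web): d = -58 mm → contributes +3 218 077 mm⁴
Total I = 8 633 155 mm⁴.

I_xx ≈ 8.633 × 10⁶ mm⁴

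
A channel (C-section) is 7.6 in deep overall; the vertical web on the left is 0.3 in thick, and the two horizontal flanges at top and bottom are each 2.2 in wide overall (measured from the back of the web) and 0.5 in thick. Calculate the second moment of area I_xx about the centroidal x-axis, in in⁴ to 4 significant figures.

I_xx ≈ 34.96 in⁴

Split into non-overlapping primitives; take the origin at the lower-left of the bounding box.
Web: 0.3 × 7.6, A = 2.28 in², y = 3.8 in, Ī = 10.9744 in⁴.
Top flange (beyond web): 1.9 × 0.5, A = 0.95 in², y = 7.35 in, Ī = 0.0197917 in⁴.
Bottom flange (beyond web): 1.9 × 0.5, A = 0.95 in², y = 0.25 in, Ī = 0.0197917 in⁴.
By symmetry the centroid is at mid-height, ȳ = 3.8 in.
Transfer each piece to the centroidal x-axis using Ī + A·d² with d = y − 3.8:
  web: d = 0 in → contributes +10.9744 in⁴
  top flange (beyond web): d = 3.55 in → contributes +11.9922 in⁴
  bottom flange (beyond web): d = -3.55 in → contributes +11.9922 in⁴
Total I = 34.9587 in⁴.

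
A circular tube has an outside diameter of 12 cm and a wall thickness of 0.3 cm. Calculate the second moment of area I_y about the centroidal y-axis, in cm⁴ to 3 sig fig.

Treat the section as a set of non-overlapping primitives; coordinates are from the bounding-box lower-left.
Outer circle: ⌀12, A = 113.1 cm², x = 6 cm, Ī = 1017.9 cm⁴.
Bore (subtracted): ⌀11.4, A = 102.07 cm², x = 6 cm, Ī = 829.07 cm⁴.
By symmetry the centroid is at mid-width, x̄ = 6 cm.
All pieces are centred on the centroidal y-axis, so I = ΣĪ (holes subtracted) = 188.81 cm⁴.

I_y ≈ 189 cm⁴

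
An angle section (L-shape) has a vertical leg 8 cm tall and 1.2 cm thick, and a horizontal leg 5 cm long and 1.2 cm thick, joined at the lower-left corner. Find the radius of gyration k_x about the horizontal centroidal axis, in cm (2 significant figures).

Treat the section as a set of non-overlapping primitives; coordinates are from the bounding-box lower-left.
Vertical leg: 1.2 × 8, A = 9.6 cm², y = 4 cm, Ī = 51.2 cm⁴.
Horizontal leg (remainder): 3.8 × 1.2, A = 4.56 cm², y = 0.6 cm, Ī = 0.5472 cm⁴.
Centroid: ȳ = ΣA·y / ΣA = 2.905 cm.
Transfer each piece to the horizontal centroidal axis using Ī + A·d² with d = y − 2.905:
  vertical leg: d = 1.095 cm → contributes +62.71 cm⁴
  horizontal leg (remainder): d = -2.305 cm → contributes +24.78 cm⁴
Total I = 87.49 cm⁴.
Radius of gyration: k = √(I/A) = √(87.49 / 14.16) = 2.486 cm.

k_x ≈ 2.5 cm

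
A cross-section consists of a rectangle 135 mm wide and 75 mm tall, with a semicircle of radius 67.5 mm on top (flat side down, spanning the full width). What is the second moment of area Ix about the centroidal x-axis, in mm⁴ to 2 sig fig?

Ix ≈ 2.5 × 10⁷ mm⁴

Break the section into simple shapes (no overlaps), measuring from the bottom-left corner of the bounding box.
Rectangular body: 135 × 75, A = 10 125 mm², y = 37.5 mm, Ī = 4 746 094 mm⁴.
Semicircular cap: semicircle r = 67.5, A = 7 157 mm², y = 103.6 mm, Ī = 2 278 490 mm⁴.
Centroid: ȳ = ΣA·y / ΣA = 64.89 mm.
Transfer each piece to the centroidal x-axis using Ī + A·d² with d = y − 64.89:
  rectangular body: d = -27.39 mm → contributes +12 344 051 mm⁴
  semicircular cap: d = 38.75 mm → contributes +13 027 401 mm⁴
Total I = 25 371 452 mm⁴.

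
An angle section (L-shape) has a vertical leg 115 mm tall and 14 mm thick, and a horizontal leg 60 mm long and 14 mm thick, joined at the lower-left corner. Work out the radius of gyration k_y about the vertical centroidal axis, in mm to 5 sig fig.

k_y ≈ 15.675 mm

Split into non-overlapping primitives; take the origin at the lower-left of the bounding box.
Vertical leg: 14 × 115, A = 1 610 mm², x = 7 mm, Ī = 26296.67 mm⁴.
Horizontal leg (remainder): 46 × 14, A = 644 mm², x = 37 mm, Ī = 113558.7 mm⁴.
Centroid: x̄ = ΣA·x / ΣA = 15.57143 mm.
Transfer each piece to the vertical centroidal axis using Ī + A·d² with d = x − 15.57143:
  vertical leg: d = -8.571429 mm → contributes +144582.4 mm⁴
  horizontal leg (remainder): d = 21.42857 mm → contributes +409 273 mm⁴
Total I = 553855.3 mm⁴.
Radius of gyration: k = √(I/A) = √(553855.3 / 2 254) = 15.67549 mm.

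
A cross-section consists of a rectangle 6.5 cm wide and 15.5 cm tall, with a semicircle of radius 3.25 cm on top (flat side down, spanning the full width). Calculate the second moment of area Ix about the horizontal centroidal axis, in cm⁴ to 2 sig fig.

Break the section into simple shapes (no overlaps), measuring from the bottom-left corner of the bounding box.
Rectangular body: 6.5 × 15.5, A = 100.8 cm², y = 7.75 cm, Ī = 2 017 cm⁴.
Semicircular cap: semicircle r = 3.25, A = 16.59 cm², y = 16.88 cm, Ī = 12.25 cm⁴.
Centroid: ȳ = ΣA·y / ΣA = 9.041 cm.
Transfer each piece to the horizontal centroidal axis using Ī + A·d² with d = y − 9.041:
  rectangular body: d = -1.291 cm → contributes +2 185 cm⁴
  semicircular cap: d = 7.838 cm → contributes +1 032 cm⁴
Total I = 3 217 cm⁴.

Ix ≈ 3200 cm⁴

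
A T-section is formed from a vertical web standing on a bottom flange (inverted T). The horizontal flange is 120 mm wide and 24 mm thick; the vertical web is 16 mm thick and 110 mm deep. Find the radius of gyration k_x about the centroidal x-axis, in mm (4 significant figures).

k_x ≈ 38.33 mm

Break the section into simple shapes (no overlaps), measuring from the bottom-left corner of the bounding box.
Flange: 120 × 24, A = 2 880 mm², y = 12 mm, Ī = 138 240 mm⁴.
Web: 16 × 110, A = 1 760 mm², y = 79 mm, Ī = 1 774 667 mm⁴.
Centroid: ȳ = ΣA·y / ΣA = 37.4138 mm.
Transfer each piece to the centroidal x-axis using Ī + A·d² with d = y − 37.4138:
  flange: d = -25.4138 mm → contributes +1 998 319 mm⁴
  web: d = 41.5862 mm → contributes +4 818 433 mm⁴
Total I = 6 816 752 mm⁴.
Radius of gyration: k = √(I/A) = √(6 816 752 / 4 640) = 38.3292 mm.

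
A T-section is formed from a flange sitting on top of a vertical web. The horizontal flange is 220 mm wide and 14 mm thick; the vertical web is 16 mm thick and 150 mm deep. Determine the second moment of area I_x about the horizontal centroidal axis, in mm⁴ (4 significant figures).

Treat the section as a set of non-overlapping primitives; coordinates are from the bounding-box lower-left.
Flange: 220 × 14, A = 3 080 mm², y = 157 mm, Ī = 50306.7 mm⁴.
Web: 16 × 150, A = 2 400 mm², y = 75 mm, Ī = 4 500 000 mm⁴.
Centroid: ȳ = ΣA·y / ΣA = 121.088 mm.
Transfer each piece to the horizontal centroidal axis using Ī + A·d² with d = y − 121.088:
  flange: d = 35.9124 mm → contributes +4 022 586 mm⁴
  web: d = -46.0876 mm → contributes +9 597 759 mm⁴
Total I = 13 620 345 mm⁴.

I_x ≈ 1.362 × 10⁷ mm⁴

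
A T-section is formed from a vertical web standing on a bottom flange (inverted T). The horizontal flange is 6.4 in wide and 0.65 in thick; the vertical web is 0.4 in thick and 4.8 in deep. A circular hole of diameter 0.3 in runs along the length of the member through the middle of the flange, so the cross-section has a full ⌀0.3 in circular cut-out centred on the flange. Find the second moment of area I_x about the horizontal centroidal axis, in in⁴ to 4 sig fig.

I_x ≈ 13.53 in⁴

Decompose the section into non-overlapping parts with the origin at the bottom-left of its bounding rectangle.
Flange: 6.4 × 0.65, A = 4.16 in², y = 0.325 in, Ī = 0.146467 in⁴.
Web: 0.4 × 4.8, A = 1.92 in², y = 3.05 in, Ī = 3.6864 in⁴.
Hole (subtracted): ⌀0.3, A = 0.0706858 in², y = 0.325 in, Ī = 0.000397608 in⁴.
Centroid: ȳ = ΣA·y / ΣA = 1.19565 in.
Transfer each piece to the horizontal centroidal axis using Ī + A·d² with d = y − 1.19565:
  flange: d = -0.870648 in → contributes +3.29987 in⁴
  web: d = 1.85435 in → contributes +10.2885 in⁴
  hole: d = -0.870648 in → contributes −0.0539795 in⁴
Total I = 13.5344 in⁴.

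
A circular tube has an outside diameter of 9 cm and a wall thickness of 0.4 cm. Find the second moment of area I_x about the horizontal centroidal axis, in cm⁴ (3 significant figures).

Treat the section as a set of non-overlapping primitives; coordinates are from the bounding-box lower-left.
Outer circle: ⌀9, A = 63.617 cm², y = 4.5 cm, Ī = 322.06 cm⁴.
Bore (subtracted): ⌀8.2, A = 52.81 cm², y = 4.5 cm, Ī = 221.93 cm⁴.
By symmetry the centroid is at mid-height, ȳ = 4.5 cm.
All pieces are centred on the horizontal centroidal axis, so I = ΣĪ (holes subtracted) = 100.13 cm⁴.

I_x ≈ 100 cm⁴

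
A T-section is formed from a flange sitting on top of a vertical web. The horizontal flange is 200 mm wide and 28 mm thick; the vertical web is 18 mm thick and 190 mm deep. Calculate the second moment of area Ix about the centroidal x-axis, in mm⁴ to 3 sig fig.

Decompose the section into non-overlapping parts with the origin at the bottom-left of its bounding rectangle.
Flange: 200 × 28, A = 5 600 mm², y = 204 mm, Ī = 365 867 mm⁴.
Web: 18 × 190, A = 3 420 mm², y = 95 mm, Ī = 10 288 500 mm⁴.
Centroid: ȳ = ΣA·y / ΣA = 162.67 mm.
Transfer each piece to the centroidal x-axis using Ī + A·d² with d = y − 162.67:
  flange: d = 41.328 mm → contributes +9 930 761 mm⁴
  web: d = -67.672 mm → contributes +25 950 315 mm⁴
Total I = 35 881 075 mm⁴.

Ix ≈ 3.59 × 10⁷ mm⁴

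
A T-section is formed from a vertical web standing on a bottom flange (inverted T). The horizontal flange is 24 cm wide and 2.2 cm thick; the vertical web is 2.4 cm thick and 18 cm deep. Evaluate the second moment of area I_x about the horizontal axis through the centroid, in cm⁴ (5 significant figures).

Split into non-overlapping primitives; take the origin at the lower-left of the bounding box.
Flange: 24 × 2.2, A = 52.8 cm², y = 1.1 cm, Ī = 21.296 cm⁴.
Web: 2.4 × 18, A = 43.2 cm², y = 11.2 cm, Ī = 1166.4 cm⁴.
Centroid: ȳ = ΣA·y / ΣA = 5.645 cm.
Transfer each piece to the horizontal axis through the centroid using Ī + A·d² with d = y − 5.645:
  flange: d = -4.545 cm → contributes +1111.987 cm⁴
  web: d = 5.555 cm → contributes +2499.467 cm⁴
Total I = 3611.454 cm⁴.

I_x ≈ 3611.5 cm⁴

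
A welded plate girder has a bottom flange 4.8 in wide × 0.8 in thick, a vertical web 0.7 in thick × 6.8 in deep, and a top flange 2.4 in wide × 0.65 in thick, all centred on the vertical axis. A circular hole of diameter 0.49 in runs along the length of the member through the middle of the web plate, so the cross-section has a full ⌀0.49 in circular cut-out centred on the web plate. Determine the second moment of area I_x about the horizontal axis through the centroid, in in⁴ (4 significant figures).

Break the section into simple shapes (no overlaps), measuring from the bottom-left corner of the bounding box.
Bottom plate: 4.8 × 0.8, A = 3.84 in², y = 0.4 in, Ī = 0.2048 in⁴.
Web plate: 0.7 × 6.8, A = 4.76 in², y = 4.2 in, Ī = 18.3419 in⁴.
Top plate: 2.4 × 0.65, A = 1.56 in², y = 7.925 in, Ī = 0.054925 in⁴.
Hole (subtracted): ⌀0.49, A = 0.188574 in², y = 4.2 in, Ī = 0.00282979 in⁴.
Centroid: ȳ = ΣA·y / ΣA = 3.31938 in.
Transfer each piece to the horizontal axis through the centroid using Ī + A·d² with d = y − 3.31938:
  bottom plate: d = -2.91938 in → contributes +32.9324 in⁴
  web plate: d = 0.880616 in → contributes +22.0332 in⁴
  top plate: d = 4.60562 in → contributes +33.1452 in⁴
  hole: d = 0.880616 in → contributes −0.149066 in⁴
Total I = 87.9616 in⁴.

I_x ≈ 87.96 in⁴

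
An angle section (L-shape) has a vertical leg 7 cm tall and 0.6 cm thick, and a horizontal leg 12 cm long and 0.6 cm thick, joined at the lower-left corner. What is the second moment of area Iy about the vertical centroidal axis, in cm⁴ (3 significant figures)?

Iy ≈ 168 cm⁴

Split into non-overlapping primitives; take the origin at the lower-left of the bounding box.
Vertical leg: 0.6 × 7, A = 4.2 cm², x = 0.3 cm, Ī = 0.126 cm⁴.
Horizontal leg (remainder): 11.4 × 0.6, A = 6.84 cm², x = 6.3 cm, Ī = 74.077 cm⁴.
Centroid: x̄ = ΣA·x / ΣA = 4.0174 cm.
Transfer each piece to the vertical centroidal axis using Ī + A·d² with d = x − 4.0174:
  vertical leg: d = -3.7174 cm → contributes +58.166 cm⁴
  horizontal leg (remainder): d = 2.2826 cm → contributes +109.72 cm⁴
Total I = 167.88 cm⁴.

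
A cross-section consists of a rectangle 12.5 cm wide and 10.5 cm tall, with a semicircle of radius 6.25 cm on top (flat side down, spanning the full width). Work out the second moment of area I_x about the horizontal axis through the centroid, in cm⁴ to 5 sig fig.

Treat the section as a set of non-overlapping primitives; coordinates are from the bounding-box lower-left.
Rectangular body: 12.5 × 10.5, A = 131.25 cm², y = 5.25 cm, Ī = 1205.859 cm⁴.
Semicircular cap: semicircle r = 6.25, A = 61.35923 cm², y = 13.15258 cm, Ī = 167.4758 cm⁴.
Centroid: ȳ = ΣA·y / ΣA = 7.767514 cm.
Transfer each piece to the horizontal axis through the centroid using Ī + A·d² with d = y − 7.767514:
  rectangular body: d = -2.517514 cm → contributes +2037.706 cm⁴
  semicircular cap: d = 5.385069 cm → contributes +1946.83 cm⁴
Total I = 3984.536 cm⁴.

I_x ≈ 3984.5 cm⁴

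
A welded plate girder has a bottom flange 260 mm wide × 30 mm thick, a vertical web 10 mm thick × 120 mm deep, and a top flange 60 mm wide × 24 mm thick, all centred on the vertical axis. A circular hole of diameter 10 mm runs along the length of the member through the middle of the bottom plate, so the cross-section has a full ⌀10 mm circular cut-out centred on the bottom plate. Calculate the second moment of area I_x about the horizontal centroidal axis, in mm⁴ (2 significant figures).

Treat the section as a set of non-overlapping primitives; coordinates are from the bounding-box lower-left.
Bottom plate: 260 × 30, A = 7 800 mm², y = 15 mm, Ī = 585 000 mm⁴.
Web plate: 10 × 120, A = 1 200 mm², y = 90 mm, Ī = 1 440 000 mm⁴.
Top plate: 60 × 24, A = 1 440 mm², y = 162 mm, Ī = 69 120 mm⁴.
Hole (subtracted): ⌀10, A = 78.54 mm², y = 15 mm, Ī = 490.9 mm⁴.
Centroid: ȳ = ΣA·y / ΣA = 44.12 mm.
Transfer each piece to the horizontal centroidal axis using Ī + A·d² with d = y − 44.12:
  bottom plate: d = -29.12 mm → contributes +7 197 196 mm⁴
  web plate: d = 45.88 mm → contributes +3 966 455 mm⁴
  top plate: d = 117.9 mm → contributes +20 080 418 mm⁴
  hole: d = -29.12 mm → contributes −67 070 mm⁴
Total I = 31 176 999 mm⁴.

I_x ≈ 3.1 × 10⁷ mm⁴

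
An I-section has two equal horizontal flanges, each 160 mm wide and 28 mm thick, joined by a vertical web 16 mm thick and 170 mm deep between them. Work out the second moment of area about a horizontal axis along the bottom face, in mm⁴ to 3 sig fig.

Treat the section as a set of non-overlapping primitives; coordinates are from the bounding-box lower-left.
Bottom flange: 160 × 28, A = 4 480 mm², y = 14 mm, Ī = 292 693 mm⁴.
Web: 16 × 170, A = 2 720 mm², y = 113 mm, Ī = 6 550 667 mm⁴.
Top flange: 160 × 28, A = 4 480 mm², y = 212 mm, Ī = 292 693 mm⁴.
Transfer each piece to the base of the section using Ī + A·d² with d = y − 0:
  bottom flange: d = 14 mm → contributes +1 170 773 mm⁴
  web: d = 113 mm → contributes +41 282 347 mm⁴
  top flange: d = 212 mm → contributes +201 641 813 mm⁴
Total I = 244 094 933 mm⁴.

I_base ≈ 2.44 × 10⁸ mm⁴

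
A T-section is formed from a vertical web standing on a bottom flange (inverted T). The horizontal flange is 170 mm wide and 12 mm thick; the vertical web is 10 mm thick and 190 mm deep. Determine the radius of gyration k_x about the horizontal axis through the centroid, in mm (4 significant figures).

k_x ≈ 63.28 mm

Split into non-overlapping primitives; take the origin at the lower-left of the bounding box.
Flange: 170 × 12, A = 2 040 mm², y = 6 mm, Ī = 24 480 mm⁴.
Web: 10 × 190, A = 1 900 mm², y = 107 mm, Ī = 5 715 833 mm⁴.
Centroid: ȳ = ΣA·y / ΣA = 54.7056 mm.
Transfer each piece to the horizontal axis through the centroid using Ī + A·d² with d = y − 54.7056:
  flange: d = -48.7056 mm → contributes +4 863 837 mm⁴
  web: d = 52.2944 mm → contributes +10 911 775 mm⁴
Total I = 15 775 612 mm⁴.
Radius of gyration: k = √(I/A) = √(15 775 612 / 3 940) = 63.2769 mm.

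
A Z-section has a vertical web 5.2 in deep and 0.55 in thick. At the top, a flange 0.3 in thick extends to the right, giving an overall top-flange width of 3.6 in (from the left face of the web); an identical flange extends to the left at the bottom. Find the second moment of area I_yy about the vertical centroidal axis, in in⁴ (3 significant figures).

I_yy ≈ 7.42 in⁴

Break the section into simple shapes (no overlaps), measuring from the bottom-left corner of the bounding box.
Web: 0.55 × 5.2, A = 2.86 in², x = 3.325 in, Ī = 0.072096 in⁴.
Top flange (beyond web): 3.05 × 0.3, A = 0.915 in², x = 5.125 in, Ī = 0.70932 in⁴.
Bottom flange (beyond web): 3.05 × 0.3, A = 0.915 in², x = 1.525 in, Ī = 0.70932 in⁴.
Centroid: x̄ = ΣA·x / ΣA = 3.325 in.
Transfer each piece to the vertical centroidal axis using Ī + A·d² with d = x − 3.325:
  web: d = 0 in → contributes +0.072096 in⁴
  top flange (beyond web): d = 1.8 in → contributes +3.6739 in⁴
  bottom flange (beyond web): d = -1.8 in → contributes +3.6739 in⁴
Total I = 7.4199 in⁴.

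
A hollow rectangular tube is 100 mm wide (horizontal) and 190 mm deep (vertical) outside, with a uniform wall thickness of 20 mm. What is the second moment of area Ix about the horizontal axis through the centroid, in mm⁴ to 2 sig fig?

Decompose the section into non-overlapping parts with the origin at the bottom-left of its bounding rectangle.
Outer rectangle: 100 × 190, A = 19 000 mm², y = 95 mm, Ī = 57 158 333 mm⁴.
Inner void (subtracted): 60 × 150, A = 9 000 mm², y = 95 mm, Ī = 16 875 000 mm⁴.
By symmetry the centroid is at mid-height, ȳ = 95 mm.
All pieces are centred on the horizontal axis through the centroid, so I = ΣĪ (holes subtracted) = 40 283 333 mm⁴.

Ix ≈ 4.0 × 10⁷ mm⁴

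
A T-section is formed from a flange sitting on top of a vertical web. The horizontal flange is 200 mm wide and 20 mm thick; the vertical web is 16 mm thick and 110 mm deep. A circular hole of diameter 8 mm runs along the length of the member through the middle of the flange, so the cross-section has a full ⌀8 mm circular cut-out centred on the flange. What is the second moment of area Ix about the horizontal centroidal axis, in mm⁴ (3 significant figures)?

Ix ≈ 7.05 × 10⁶ mm⁴

Treat the section as a set of non-overlapping primitives; coordinates are from the bounding-box lower-left.
Flange: 200 × 20, A = 4 000 mm², y = 120 mm, Ī = 133 333 mm⁴.
Web: 16 × 110, A = 1 760 mm², y = 55 mm, Ī = 1 774 667 mm⁴.
Hole (subtracted): ⌀8, A = 50.265 mm², y = 120 mm, Ī = 201.06 mm⁴.
Centroid: ȳ = ΣA·y / ΣA = 99.964 mm.
Transfer each piece to the horizontal centroidal axis using Ī + A·d² with d = y − 99.964:
  flange: d = 20.036 mm → contributes +1 739 092 mm⁴
  web: d = -44.964 mm → contributes +5 332 973 mm⁴
  hole: d = 20.036 mm → contributes −20 380 mm⁴
Total I = 7 051 685 mm⁴.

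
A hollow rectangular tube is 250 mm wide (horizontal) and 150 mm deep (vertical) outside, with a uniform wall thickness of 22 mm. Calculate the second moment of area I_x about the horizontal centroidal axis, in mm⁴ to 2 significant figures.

Decompose the section into non-overlapping parts with the origin at the bottom-left of its bounding rectangle.
Outer rectangle: 250 × 150, A = 37 500 mm², y = 75 mm, Ī = 70 312 500 mm⁴.
Inner void (subtracted): 206 × 106, A = 21 836 mm², y = 75 mm, Ī = 20 445 775 mm⁴.
By symmetry the centroid is at mid-height, ȳ = 75 mm.
All pieces are centred on the horizontal centroidal axis, so I = ΣĪ (holes subtracted) = 49 866 725 mm⁴.

I_x ≈ 5.0 × 10⁷ mm⁴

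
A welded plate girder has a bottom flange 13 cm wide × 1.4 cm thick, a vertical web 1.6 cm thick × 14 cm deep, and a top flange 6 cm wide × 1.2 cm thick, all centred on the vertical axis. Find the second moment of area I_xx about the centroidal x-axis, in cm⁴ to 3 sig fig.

I_xx ≈ 1710 cm⁴

Decompose the section into non-overlapping parts with the origin at the bottom-left of its bounding rectangle.
Bottom plate: 13 × 1.4, A = 18.2 cm², y = 0.7 cm, Ī = 2.9727 cm⁴.
Web plate: 1.6 × 14, A = 22.4 cm², y = 8.4 cm, Ī = 365.87 cm⁴.
Top plate: 6 × 1.2, A = 7.2 cm², y = 16 cm, Ī = 0.864 cm⁴.
Centroid: ȳ = ΣA·y / ΣA = 6.613 cm.
Transfer each piece to the centroidal x-axis using Ī + A·d² with d = y − 6.613:
  bottom plate: d = -5.913 cm → contributes +639.3 cm⁴
  web plate: d = 1.787 cm → contributes +437.4 cm⁴
  top plate: d = 9.387 cm → contributes +635.3 cm⁴
Total I = 1 712 cm⁴.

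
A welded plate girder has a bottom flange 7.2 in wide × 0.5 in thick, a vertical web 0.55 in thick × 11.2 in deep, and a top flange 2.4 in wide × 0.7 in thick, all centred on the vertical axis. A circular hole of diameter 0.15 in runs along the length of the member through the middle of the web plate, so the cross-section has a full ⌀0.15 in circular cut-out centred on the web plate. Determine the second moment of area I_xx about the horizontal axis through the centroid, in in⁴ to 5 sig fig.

Split into non-overlapping primitives; take the origin at the lower-left of the bounding box.
Bottom plate: 7.2 × 0.5, A = 3.6 in², y = 0.25 in, Ī = 0.075 in⁴.
Web plate: 0.55 × 11.2, A = 6.16 in², y = 6.1 in, Ī = 64.39253 in⁴.
Top plate: 2.4 × 0.7, A = 1.68 in², y = 12.05 in, Ī = 0.0686 in⁴.
Hole (subtracted): ⌀0.15, A = 0.01767146 in², y = 6.1 in, Ī = 0.00002485049 in⁴.
Centroid: ȳ = ΣA·y / ΣA = 5.131371 in.
Transfer each piece to the horizontal axis through the centroid using Ī + A·d² with d = y − 5.131371:
  bottom plate: d = -4.881371 in → contributes +85.85501 in⁴
  web plate: d = 0.9686291 in → contributes +70.17211 in⁴
  top plate: d = 6.918629 in → contributes +80.48588 in⁴
  hole: d = 0.9686291 in → contributes −0.01660496 in⁴
Total I = 236.4964 in⁴.

I_xx ≈ 236.50 in⁴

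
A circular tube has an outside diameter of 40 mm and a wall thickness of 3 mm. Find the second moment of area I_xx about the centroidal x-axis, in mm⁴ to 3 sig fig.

Treat the section as a set of non-overlapping primitives; coordinates are from the bounding-box lower-left.
Outer circle: ⌀40, A = 1256.6 mm², y = 20 mm, Ī = 125 664 mm⁴.
Bore (subtracted): ⌀34, A = 907.92 mm², y = 20 mm, Ī = 65 597 mm⁴.
By symmetry the centroid is at mid-height, ȳ = 20 mm.
All pieces are centred on the centroidal x-axis, so I = ΣĪ (holes subtracted) = 60 066 mm⁴.

I_xx ≈ 6.01 × 10⁴ mm⁴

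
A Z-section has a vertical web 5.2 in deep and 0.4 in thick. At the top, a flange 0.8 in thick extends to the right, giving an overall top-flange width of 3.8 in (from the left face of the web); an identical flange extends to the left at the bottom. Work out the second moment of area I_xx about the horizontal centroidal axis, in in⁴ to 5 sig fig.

I_xx ≈ 31.307 in⁴

Split into non-overlapping primitives; take the origin at the lower-left of the bounding box.
Web: 0.4 × 5.2, A = 2.08 in², y = 2.6 in, Ī = 4.686933 in⁴.
Top flange (beyond web): 3.4 × 0.8, A = 2.72 in², y = 4.8 in, Ī = 0.1450667 in⁴.
Bottom flange (beyond web): 3.4 × 0.8, A = 2.72 in², y = 0.4 in, Ī = 0.1450667 in⁴.
Centroid: ȳ = ΣA·y / ΣA = 2.6 in.
Transfer each piece to the horizontal centroidal axis using Ī + A·d² with d = y − 2.6:
  web: d = 0 in → contributes +4.686933 in⁴
  top flange (beyond web): d = 2.2 in → contributes +13.30987 in⁴
  bottom flange (beyond web): d = -2.2 in → contributes +13.30987 in⁴
Total I = 31.30667 in⁴.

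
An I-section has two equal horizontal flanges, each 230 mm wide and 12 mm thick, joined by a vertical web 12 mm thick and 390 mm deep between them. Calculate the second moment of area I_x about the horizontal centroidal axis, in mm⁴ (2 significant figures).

I_x ≈ 2.8 × 10⁸ mm⁴

Treat the section as a set of non-overlapping primitives; coordinates are from the bounding-box lower-left.
Bottom flange: 230 × 12, A = 2 760 mm², y = 6 mm, Ī = 33 120 mm⁴.
Web: 12 × 390, A = 4 680 mm², y = 207 mm, Ī = 59 319 000 mm⁴.
Top flange: 230 × 12, A = 2 760 mm², y = 408 mm, Ī = 33 120 mm⁴.
By symmetry the centroid is at mid-height, ȳ = 207 mm.
Transfer each piece to the horizontal centroidal axis using Ī + A·d² with d = y − 207:
  bottom flange: d = -201 mm → contributes +111 539 880 mm⁴
  web: d = 0 mm → contributes +59 319 000 mm⁴
  top flange: d = 201 mm → contributes +111 539 880 mm⁴
Total I = 282 398 760 mm⁴.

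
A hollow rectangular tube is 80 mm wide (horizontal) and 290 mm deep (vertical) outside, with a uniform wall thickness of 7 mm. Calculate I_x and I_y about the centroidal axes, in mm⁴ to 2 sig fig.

I_x ≈ 4.7 × 10⁷ mm⁴, I_y ≈ 5.8 × 10⁶ mm⁴

Split into non-overlapping primitives; take the origin at the lower-left of the bounding box.
Outer rectangle: 80 × 290, A = 23 200 mm², y = 145 mm, Ī = 162 593 333 mm⁴.
Inner void (subtracted): 66 × 276, A = 18 216 mm², y = 145 mm, Ī = 115 635 168 mm⁴.
By symmetry the centroid is at mid-height, ȳ = 145 mm.
All pieces are centred on the centroidal x-axis, so I = ΣĪ (holes subtracted) = 46 958 165 mm⁴.
Repeating about the centroidal y-axis gives I_y = 5 760 925 mm⁴.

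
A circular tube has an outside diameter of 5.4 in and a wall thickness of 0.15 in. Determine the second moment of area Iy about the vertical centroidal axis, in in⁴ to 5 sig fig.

Iy ≈ 8.5307 in⁴

Decompose the section into non-overlapping parts with the origin at the bottom-left of its bounding rectangle.
Outer circle: ⌀5.4, A = 22.90221 in², x = 2.7 in, Ī = 41.73928 in⁴.
Bore (subtracted): ⌀5.1, A = 20.42821 in², x = 2.7 in, Ī = 33.2086 in⁴.
By symmetry the centroid is at mid-width, x̄ = 2.7 in.
All pieces are centred on the vertical centroidal axis, so I = ΣĪ (holes subtracted) = 8.530676 in⁴.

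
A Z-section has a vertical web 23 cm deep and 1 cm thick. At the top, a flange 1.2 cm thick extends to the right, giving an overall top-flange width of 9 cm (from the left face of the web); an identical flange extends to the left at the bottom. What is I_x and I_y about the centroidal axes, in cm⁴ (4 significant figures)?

I_x ≈ 3297 cm⁴, I_y ≈ 493.1 cm⁴

Break the section into simple shapes (no overlaps), measuring from the bottom-left corner of the bounding box.
Web: 1 × 23, A = 23 cm², y = 11.5 cm, Ī = 1013.92 cm⁴.
Top flange (beyond web): 8 × 1.2, A = 9.6 cm², y = 22.4 cm, Ī = 1.152 cm⁴.
Bottom flange (beyond web): 8 × 1.2, A = 9.6 cm², y = 0.6 cm, Ī = 1.152 cm⁴.
Centroid: ȳ = ΣA·y / ΣA = 11.5 cm.
Transfer each piece to the centroidal x-axis using Ī + A·d² with d = y − 11.5:
  web: d = 0 cm → contributes +1013.92 cm⁴
  top flange (beyond web): d = 10.9 cm → contributes +1141.73 cm⁴
  bottom flange (beyond web): d = -10.9 cm → contributes +1141.73 cm⁴
Total I = 3297.37 cm⁴.
For the y-axis: x̄ = 8.5 cm.
Repeating about the centroidal y-axis gives I_y = 493.117 cm⁴.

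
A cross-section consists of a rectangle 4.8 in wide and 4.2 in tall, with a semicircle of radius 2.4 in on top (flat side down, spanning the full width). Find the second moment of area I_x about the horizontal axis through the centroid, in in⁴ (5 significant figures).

I_x ≈ 94.013 in⁴

Break the section into simple shapes (no overlaps), measuring from the bottom-left corner of the bounding box.
Rectangular body: 4.8 × 4.2, A = 20.16 in², y = 2.1 in, Ī = 29.6352 in⁴.
Semicircular cap: semicircle r = 2.4, A = 9.047787 in², y = 5.218592 in, Ī = 3.641473 in⁴.
Centroid: ȳ = ΣA·y / ΣA = 3.066056 in.
Transfer each piece to the horizontal axis through the centroid using Ī + A·d² with d = y − 3.066056:
  rectangular body: d = -0.9660558 in → contributes +48.4498 in⁴
  semicircular cap: d = 2.152536 in → contributes +45.56358 in⁴
Total I = 94.01338 in⁴.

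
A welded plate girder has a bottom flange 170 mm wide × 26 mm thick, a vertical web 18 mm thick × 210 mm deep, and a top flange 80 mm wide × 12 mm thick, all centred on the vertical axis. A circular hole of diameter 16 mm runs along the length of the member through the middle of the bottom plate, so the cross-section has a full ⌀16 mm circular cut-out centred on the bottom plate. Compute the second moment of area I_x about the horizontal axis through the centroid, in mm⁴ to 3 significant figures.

Decompose the section into non-overlapping parts with the origin at the bottom-left of its bounding rectangle.
Bottom plate: 170 × 26, A = 4 420 mm², y = 13 mm, Ī = 248 993 mm⁴.
Web plate: 18 × 210, A = 3 780 mm², y = 131 mm, Ī = 13 891 500 mm⁴.
Top plate: 80 × 12, A = 960 mm², y = 242 mm, Ī = 11 520 mm⁴.
Hole (subtracted): ⌀16, A = 201.06 mm², y = 13 mm, Ī = 3 217 mm⁴.
Centroid: ȳ = ΣA·y / ΣA = 87.326 mm.
Transfer each piece to the horizontal axis through the centroid using Ī + A·d² with d = y − 87.326:
  bottom plate: d = -74.326 mm → contributes +24 666 490 mm⁴
  web plate: d = 43.674 mm → contributes +21 101 616 mm⁴
  top plate: d = 154.67 mm → contributes +22 978 672 mm⁴
  hole: d = -74.326 mm → contributes −1 113 948 mm⁴
Total I = 67 632 830 mm⁴.

I_x ≈ 6.76 × 10⁷ mm⁴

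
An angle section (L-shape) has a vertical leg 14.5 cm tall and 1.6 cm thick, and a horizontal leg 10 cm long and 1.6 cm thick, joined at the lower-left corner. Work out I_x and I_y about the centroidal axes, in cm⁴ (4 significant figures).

I_x ≈ 763.4 cm⁴, I_y ≈ 296.7 cm⁴

Split into non-overlapping primitives; take the origin at the lower-left of the bounding box.
Vertical leg: 1.6 × 14.5, A = 23.2 cm², y = 7.25 cm, Ī = 406.483 cm⁴.
Horizontal leg (remainder): 8.4 × 1.6, A = 13.44 cm², y = 0.8 cm, Ī = 2.8672 cm⁴.
Centroid: ȳ = ΣA·y / ΣA = 4.88406 cm.
Transfer each piece to the centroidal x-axis using Ī + A·d² with d = y − 4.88406:
  vertical leg: d = 2.36594 cm → contributes +536.349 cm⁴
  horizontal leg (remainder): d = -4.08406 cm → contributes +227.04 cm⁴
Total I = 763.39 cm⁴.
For the y-axis: x̄ = 2.63406 cm.
Repeating about the centroidal y-axis gives I_y = 296.728 cm⁴.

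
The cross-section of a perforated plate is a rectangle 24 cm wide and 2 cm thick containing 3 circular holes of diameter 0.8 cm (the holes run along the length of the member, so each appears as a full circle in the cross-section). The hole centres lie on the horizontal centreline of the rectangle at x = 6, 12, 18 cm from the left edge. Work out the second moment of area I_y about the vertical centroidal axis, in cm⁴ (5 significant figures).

Split into non-overlapping primitives; take the origin at the lower-left of the bounding box.
Plate: 24 × 2, A = 48 cm², x = 12 cm, Ī = 2 304 cm⁴.
Hole 1 (subtracted): ⌀0.8, A = 0.5026548 cm², x = 6 cm, Ī = 0.02010619 cm⁴.
Hole 2 (subtracted): ⌀0.8, A = 0.5026548 cm², x = 12 cm, Ī = 0.02010619 cm⁴.
Hole 3 (subtracted): ⌀0.8, A = 0.5026548 cm², x = 18 cm, Ī = 0.02010619 cm⁴.
By symmetry the centroid is at mid-width, x̄ = 12 cm.
Transfer each piece to the vertical centroidal axis using Ī + A·d² with d = x − 12:
  plate: d = 0 cm → contributes +2 304 cm⁴
  hole 1: d = -6 cm → contributes −18.11568 cm⁴
  hole 2: d = 0 cm → contributes −0.02010619 cm⁴
  hole 3: d = 6 cm → contributes −18.11568 cm⁴
Total I = 2267.749 cm⁴.

I_y ≈ 2267.7 cm⁴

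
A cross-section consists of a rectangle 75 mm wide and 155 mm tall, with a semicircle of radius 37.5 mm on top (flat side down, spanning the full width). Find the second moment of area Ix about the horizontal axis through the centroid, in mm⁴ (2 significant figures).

Treat the section as a set of non-overlapping primitives; coordinates are from the bounding-box lower-left.
Rectangular body: 75 × 155, A = 11 625 mm², y = 77.5 mm, Ī = 23 274 219 mm⁴.
Semicircular cap: semicircle r = 37.5, A = 2 209 mm², y = 170.9 mm, Ī = 217 049 mm⁴.
Centroid: ȳ = ΣA·y / ΣA = 92.42 mm.
Transfer each piece to the horizontal axis through the centroid using Ī + A·d² with d = y − 92.42:
  rectangular body: d = -14.92 mm → contributes +25 860 670 mm⁴
  semicircular cap: d = 78.5 mm → contributes +13 828 827 mm⁴
Total I = 39 689 497 mm⁴.

Ix ≈ 4.0 × 10⁷ mm⁴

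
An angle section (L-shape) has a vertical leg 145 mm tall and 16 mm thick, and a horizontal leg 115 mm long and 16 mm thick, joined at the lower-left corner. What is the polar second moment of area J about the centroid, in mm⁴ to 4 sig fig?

J ≈ 1.247 × 10⁷ mm⁴

Split into non-overlapping primitives; take the origin at the lower-left of the bounding box.
Vertical leg: 16 × 145, A = 2 320 mm², y = 72.5 mm, Ī = 4 064 833 mm⁴.
Horizontal leg (remainder): 99 × 16, A = 1 584 mm², y = 8 mm, Ī = 33 792 mm⁴.
Centroid: ȳ = ΣA·y / ΣA = 46.3299 mm.
Transfer each piece to the centroidal x-axis using Ī + A·d² with d = y − 46.3299:
  vertical leg: d = 26.1701 mm → contributes +5 653 739 mm⁴
  horizontal leg (remainder): d = -38.3299 mm → contributes +2 360 977 mm⁴
Total I = 8 014 716 mm⁴.
For the y-axis: x̄ = 31.3299 mm.
Repeating about the centroidal y-axis gives I_y = 4 455 436 mm⁴.
Polar second moment: J = I_x + I_y = 12 470 153 mm⁴.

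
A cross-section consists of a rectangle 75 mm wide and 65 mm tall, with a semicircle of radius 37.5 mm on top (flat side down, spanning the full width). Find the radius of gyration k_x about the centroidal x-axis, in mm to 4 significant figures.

Treat the section as a set of non-overlapping primitives; coordinates are from the bounding-box lower-left.
Rectangular body: 75 × 65, A = 4 875 mm², y = 32.5 mm, Ī = 1 716 406 mm⁴.
Semicircular cap: semicircle r = 37.5, A = 2208.93 mm², y = 80.9155 mm, Ī = 217 049 mm⁴.
Centroid: ȳ = ΣA·y / ΣA = 47.5971 mm.
Transfer each piece to the centroidal x-axis using Ī + A·d² with d = y − 47.5971:
  rectangular body: d = -15.0971 mm → contributes +2 827 522 mm⁴
  semicircular cap: d = 33.3184 mm → contributes +2 669 224 mm⁴
Total I = 5 496 747 mm⁴.
Radius of gyration: k = √(I/A) = √(5 496 747 / 7083.93) = 27.8558 mm.

k_x ≈ 27.86 mm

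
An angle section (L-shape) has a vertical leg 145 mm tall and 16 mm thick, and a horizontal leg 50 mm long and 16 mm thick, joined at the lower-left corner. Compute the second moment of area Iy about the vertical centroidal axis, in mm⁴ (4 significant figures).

Split into non-overlapping primitives; take the origin at the lower-left of the bounding box.
Vertical leg: 16 × 145, A = 2 320 mm², x = 8 mm, Ī = 49493.3 mm⁴.
Horizontal leg (remainder): 34 × 16, A = 544 mm², x = 33 mm, Ī = 52405.3 mm⁴.
Centroid: x̄ = ΣA·x / ΣA = 12.7486 mm.
Transfer each piece to the vertical centroidal axis using Ī + A·d² with d = x − 12.7486:
  vertical leg: d = -4.7486 mm → contributes +101 808 mm⁴
  horizontal leg (remainder): d = 20.2514 mm → contributes +275 510 mm⁴
Total I = 377 318 mm⁴.

Iy ≈ 3.773 × 10⁵ mm⁴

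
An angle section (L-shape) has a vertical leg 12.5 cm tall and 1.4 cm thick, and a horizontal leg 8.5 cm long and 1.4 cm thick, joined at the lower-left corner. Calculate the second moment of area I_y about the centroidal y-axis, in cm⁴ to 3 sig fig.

Treat the section as a set of non-overlapping primitives; coordinates are from the bounding-box lower-left.
Vertical leg: 1.4 × 12.5, A = 17.5 cm², x = 0.7 cm, Ī = 2.8583 cm⁴.
Horizontal leg (remainder): 7.1 × 1.4, A = 9.94 cm², x = 4.95 cm, Ī = 41.756 cm⁴.
Centroid: x̄ = ΣA·x / ΣA = 2.2395 cm.
Transfer each piece to the centroidal y-axis using Ī + A·d² with d = x − 2.2395:
  vertical leg: d = -1.5395 cm → contributes +44.337 cm⁴
  horizontal leg (remainder): d = 2.7105 cm → contributes +114.78 cm⁴
Total I = 159.12 cm⁴.

I_y ≈ 159 cm⁴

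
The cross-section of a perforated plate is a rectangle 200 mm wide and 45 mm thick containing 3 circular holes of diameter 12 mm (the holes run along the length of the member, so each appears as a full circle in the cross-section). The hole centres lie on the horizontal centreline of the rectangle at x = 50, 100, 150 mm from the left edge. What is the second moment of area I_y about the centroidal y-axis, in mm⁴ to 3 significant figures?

Decompose the section into non-overlapping parts with the origin at the bottom-left of its bounding rectangle.
Plate: 200 × 45, A = 9 000 mm², x = 100 mm, Ī = 30 000 000 mm⁴.
Hole 1 (subtracted): ⌀12, A = 113.1 mm², x = 50 mm, Ī = 1017.9 mm⁴.
Hole 2 (subtracted): ⌀12, A = 113.1 mm², x = 100 mm, Ī = 1017.9 mm⁴.
Hole 3 (subtracted): ⌀12, A = 113.1 mm², x = 150 mm, Ī = 1017.9 mm⁴.
By symmetry the centroid is at mid-width, x̄ = 100 mm.
Transfer each piece to the centroidal y-axis using Ī + A·d² with d = x − 100:
  plate: d = 0 mm → contributes +30 000 000 mm⁴
  hole 1: d = -50 mm → contributes −283 761 mm⁴
  hole 2: d = 0 mm → contributes −1017.9 mm⁴
  hole 3: d = 50 mm → contributes −283 761 mm⁴
Total I = 29 431 460 mm⁴.

I_y ≈ 2.94 × 10⁷ mm⁴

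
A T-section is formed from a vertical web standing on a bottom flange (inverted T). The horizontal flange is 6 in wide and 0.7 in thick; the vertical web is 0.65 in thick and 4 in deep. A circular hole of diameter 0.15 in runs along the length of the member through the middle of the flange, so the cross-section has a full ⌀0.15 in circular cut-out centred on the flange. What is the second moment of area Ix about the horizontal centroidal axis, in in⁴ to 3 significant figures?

Break the section into simple shapes (no overlaps), measuring from the bottom-left corner of the bounding box.
Flange: 6 × 0.7, A = 4.2 in², y = 0.35 in, Ī = 0.1715 in⁴.
Web: 0.65 × 4, A = 2.6 in², y = 2.7 in, Ī = 3.4667 in⁴.
Hole (subtracted): ⌀0.15, A = 0.017671 in², y = 0.35 in, Ī = 0.00002485 in⁴.
Centroid: ȳ = ΣA·y / ΣA = 1.2509 in.
Transfer each piece to the horizontal centroidal axis using Ī + A·d² with d = y − 1.2509:
  flange: d = -0.90087 in → contributes +3.5801 in⁴
  web: d = 1.4491 in → contributes +8.9266 in⁴
  hole: d = -0.90087 in → contributes −0.014366 in⁴
Total I = 12.492 in⁴.

Ix ≈ 12.5 in⁴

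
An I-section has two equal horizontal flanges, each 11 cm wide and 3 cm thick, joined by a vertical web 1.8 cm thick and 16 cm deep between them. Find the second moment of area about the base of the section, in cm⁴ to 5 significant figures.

Split into non-overlapping primitives; take the origin at the lower-left of the bounding box.
Bottom flange: 11 × 3, A = 33 cm², y = 1.5 cm, Ī = 24.75 cm⁴.
Web: 1.8 × 16, A = 28.8 cm², y = 11 cm, Ī = 614.4 cm⁴.
Top flange: 11 × 3, A = 33 cm², y = 20.5 cm, Ī = 24.75 cm⁴.
Transfer each piece to the base of the section using Ī + A·d² with d = y − 0:
  bottom flange: d = 1.5 cm → contributes +99 cm⁴
  web: d = 11 cm → contributes +4099.2 cm⁴
  top flange: d = 20.5 cm → contributes +13 893 cm⁴
Total I = 18091.2 cm⁴.

I_base ≈ 1.8091 × 10⁴ cm⁴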